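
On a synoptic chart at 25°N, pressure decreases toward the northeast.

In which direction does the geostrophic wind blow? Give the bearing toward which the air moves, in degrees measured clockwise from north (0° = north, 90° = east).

The pressure-gradient force points toward the northeast (bearing 045°).
Geostrophic balance: in the Northern Hemisphere the Coriolis force deflects motion to the right, so the geostrophic wind blows 90° to the right of the pressure-gradient force (low pressure on the left).
Rotating 045° by 90° clockwise gives 135° — the wind blows toward the southeast.

135°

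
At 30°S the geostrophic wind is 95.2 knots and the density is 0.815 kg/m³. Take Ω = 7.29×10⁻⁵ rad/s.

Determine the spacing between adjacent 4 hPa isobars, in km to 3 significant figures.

137 km

Coriolis parameter at 30°S:
f = 2Ω sin φ = 2 × 7.29×10⁻⁵ × sin 30° = 7.29×10⁻⁵ s⁻¹
Wind speed in SI: 95.2 knots = 49.0 m/s
Geostrophic balance rearranged: |∂P/∂n| = f ρ V_g
|∂P/∂n| = 7.29×10⁻⁵ × 0.815 × 49.0 = 2.91×10⁻³ Pa/m
Isobar spacing: Δn = ΔP/|∂P/∂n| = 400 Pa / 2.91×10⁻³ Pa/m = 137467 m ≈ 137 km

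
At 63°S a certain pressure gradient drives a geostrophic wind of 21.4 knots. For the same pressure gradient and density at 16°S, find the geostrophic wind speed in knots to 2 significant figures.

69 knots

With the same pressure gradient and density, V_g ∝ 1/f ∝ 1/sin φ.
V₂ = V₁ · sin φ₁ / sin φ₂ = 21.4 × sin 63° / sin 16°
V₂ = 21.4 × 0.8910/0.2756 = 69 knots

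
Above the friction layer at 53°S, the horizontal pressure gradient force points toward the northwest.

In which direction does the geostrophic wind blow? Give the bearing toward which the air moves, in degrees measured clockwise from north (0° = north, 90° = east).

The pressure-gradient force points toward the northwest (bearing 315°).
Geostrophic balance: in the Southern Hemisphere the Coriolis force deflects motion to the left, so the geostrophic wind blows 90° to the left of the pressure-gradient force (low pressure on the right).
Rotating 315° by 90° counterclockwise gives 225° — the wind blows toward the southwest.

225°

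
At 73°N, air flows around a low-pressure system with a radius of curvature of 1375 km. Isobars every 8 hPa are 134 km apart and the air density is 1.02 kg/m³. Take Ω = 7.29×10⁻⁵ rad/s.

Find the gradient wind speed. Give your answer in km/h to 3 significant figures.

128 km/h

Coriolis parameter at 73°N:
f = 2Ω sin φ = 2 × 7.29×10⁻⁵ × sin 73° = 1.39×10⁻⁴ s⁻¹
Pressure gradient: |∂P/∂n| = 800 Pa / 134000 m = 5.97×10⁻³ Pa/m
Geostrophic speed: V_g = |∂P/∂n|/(fρ) = 5.97×10⁻³/(1.39×10⁻⁴ × 1.02) = 42.0 m/s
Around a low, centrifugal force acts outward with Coriolis, so pressure-gradient force balances both:
(1/ρ)|∂P/∂n| = fV + V²/R  →  V² + fR·V − fR·V_g = 0
With fR = 1.39×10⁻⁴ × 1375×10³ m = 192 m/s:
V = [−fR + √((fR)² + 4 fR V_g)]/2 = [−192 + √(192² + 4×192×42)]/2 = 35.4 m/s
Subgeostrophic (V < V_g = 42 m/s), as expected around a low.
Converting: 35.4 m/s × 3.6 = 128 km/h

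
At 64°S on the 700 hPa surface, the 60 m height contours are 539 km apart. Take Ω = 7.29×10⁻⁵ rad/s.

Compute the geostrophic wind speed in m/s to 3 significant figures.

Coriolis parameter at 64°S:
f = 2Ω sin φ = 2 × 7.29×10⁻⁵ × sin 64° = 1.31×10⁻⁴ s⁻¹
Height gradient: |∂Z/∂n| = 60 m / 539000 m = 1.11×10⁻⁴
On a pressure surface, geostrophic balance gives V_g = (g/f)|∂Z/∂n|:
V_g = 9.81 × 1.11×10⁻⁴ / 1.31×10⁻⁴ = 8.33 m/s

8.33 m/s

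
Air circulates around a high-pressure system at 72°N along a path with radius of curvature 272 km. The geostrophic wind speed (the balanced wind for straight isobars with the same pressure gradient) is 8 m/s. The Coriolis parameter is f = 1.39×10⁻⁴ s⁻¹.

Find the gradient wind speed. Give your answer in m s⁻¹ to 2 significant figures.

11 m s⁻¹

Around a high, pressure-gradient force acts outward with centrifugal, so Coriolis balances both:
fV = (1/ρ)|∂P/∂n| + V²/R  →  V² − fR·V + fR·V_g = 0
With fR = 1.39×10⁻⁴ × 272×10³ m = 37.8 m/s:
V = [fR − √((fR)² − 4 fR V_g)]/2 = [37.8 − √(37.8² − 4×37.8×8)]/2 = 11.5 m/s
Supergeostrophic (V > V_g = 8 m/s), as expected around a high.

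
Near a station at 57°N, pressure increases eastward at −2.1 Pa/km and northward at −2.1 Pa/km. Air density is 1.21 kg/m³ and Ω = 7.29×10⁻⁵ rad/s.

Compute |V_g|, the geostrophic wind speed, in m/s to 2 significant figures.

Coriolis parameter at 57°N:
f = 2Ω sin φ = 2 × 7.29×10⁻⁵ × sin 57° = 1.22×10⁻⁴ s⁻¹
Component geostrophic relations (x east, y north):
u_g = −(1/(fρ)) ∂P/∂y,  v_g = (1/(fρ)) ∂P/∂x
u_g = −(−2.1×10⁻³)/(1.22×10⁻⁴ × 1.21) = 14.2 m/s;  v_g = (−2.1×10⁻³)/(1.22×10⁻⁴ × 1.21) = −14.2 m/s
|V_g| = √(u_g² + v_g²) = 20.1 m/s

20 m/s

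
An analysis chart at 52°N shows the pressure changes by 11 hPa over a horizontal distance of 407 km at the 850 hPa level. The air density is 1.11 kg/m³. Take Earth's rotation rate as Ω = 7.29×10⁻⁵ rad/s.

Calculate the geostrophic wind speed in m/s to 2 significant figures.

21 m/s

Coriolis parameter at 52°N:
f = 2Ω sin φ = 2 × 7.29×10⁻⁵ × sin 52° = 1.15×10⁻⁴ s⁻¹
Pressure gradient: |∂P/∂n| = 1100 Pa / 407000 m = 2.70×10⁻³ Pa/m
Geostrophic balance (pressure-gradient force = Coriolis force):
V_g = (1/(fρ)) |∂P/∂n| = 2.70×10⁻³ / (1.15×10⁻⁴ × 1.11) = 21.2 m/s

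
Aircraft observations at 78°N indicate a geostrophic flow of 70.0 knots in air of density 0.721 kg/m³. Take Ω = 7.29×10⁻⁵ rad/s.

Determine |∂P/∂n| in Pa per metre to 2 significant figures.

Coriolis parameter at 78°N:
f = 2Ω sin φ = 2 × 7.29×10⁻⁵ × sin 78° = 1.43×10⁻⁴ s⁻¹
Wind speed in SI: 70.0 knots = 36.0 m/s
Geostrophic balance rearranged: |∂P/∂n| = f ρ V_g
|∂P/∂n| = 1.43×10⁻⁴ × 0.721 × 36.0 = 3.70×10⁻³ Pa/m

3.7×10⁻³ Pa/m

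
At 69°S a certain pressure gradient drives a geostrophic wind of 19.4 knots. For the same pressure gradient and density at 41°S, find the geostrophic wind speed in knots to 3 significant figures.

27.6 knots

With the same pressure gradient and density, V_g ∝ 1/f ∝ 1/sin φ.
V₂ = V₁ · sin φ₁ / sin φ₂ = 19.4 × sin 69° / sin 41°
V₂ = 19.4 × 0.9336/0.6561 = 27.6 knots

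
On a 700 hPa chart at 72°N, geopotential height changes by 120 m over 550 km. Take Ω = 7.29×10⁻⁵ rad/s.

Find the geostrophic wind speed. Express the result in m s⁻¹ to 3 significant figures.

15.4 m s⁻¹

Coriolis parameter at 72°N:
f = 2Ω sin φ = 2 × 7.29×10⁻⁵ × sin 72° = 1.39×10⁻⁴ s⁻¹
Height gradient: |∂Z/∂n| = 120 m / 550000 m = 2.18×10⁻⁴
On a pressure surface, geostrophic balance gives V_g = (g/f)|∂Z/∂n|:
V_g = 9.81 × 2.18×10⁻⁴ / 1.39×10⁻⁴ = 15.4 m/s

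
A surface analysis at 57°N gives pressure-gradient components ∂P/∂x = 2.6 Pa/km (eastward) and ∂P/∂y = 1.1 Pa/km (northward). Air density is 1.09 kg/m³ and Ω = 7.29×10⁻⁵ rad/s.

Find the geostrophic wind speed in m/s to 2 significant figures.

21 m/s

Coriolis parameter at 57°N:
f = 2Ω sin φ = 2 × 7.29×10⁻⁵ × sin 57° = 1.22×10⁻⁴ s⁻¹
Component geostrophic relations (x east, y north):
u_g = −(1/(fρ)) ∂P/∂y,  v_g = (1/(fρ)) ∂P/∂x
u_g = −(1.1×10⁻³)/(1.22×10⁻⁴ × 1.09) = −8.25 m/s;  v_g = (2.6×10⁻³)/(1.22×10⁻⁴ × 1.09) = 19.5 m/s
|V_g| = √(u_g² + v_g²) = 21.2 m/s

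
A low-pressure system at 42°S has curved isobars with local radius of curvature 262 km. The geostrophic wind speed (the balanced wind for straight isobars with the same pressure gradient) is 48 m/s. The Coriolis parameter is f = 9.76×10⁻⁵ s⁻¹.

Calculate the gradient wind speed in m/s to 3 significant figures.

Around a low, centrifugal force acts outward with Coriolis, so pressure-gradient force balances both:
(1/ρ)|∂P/∂n| = fV + V²/R  →  V² + fR·V − fR·V_g = 0
With fR = 9.76×10⁻⁵ × 262×10³ m = 25.6 m/s:
V = [−fR + √((fR)² + 4 fR V_g)]/2 = [−25.6 + √(25.6² + 4×25.6×48)]/2 = 24.5 m/s
Subgeostrophic (V < V_g = 48 m/s), as expected around a low.

24.5 m/s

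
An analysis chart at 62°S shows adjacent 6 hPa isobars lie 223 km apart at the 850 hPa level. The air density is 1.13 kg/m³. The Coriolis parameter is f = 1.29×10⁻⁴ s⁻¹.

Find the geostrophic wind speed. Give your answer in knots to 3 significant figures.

35.9 knots

Pressure gradient: |∂P/∂n| = 600 Pa / 223000 m = 2.69×10⁻³ Pa/m
Geostrophic balance (pressure-gradient force = Coriolis force):
V_g = (1/(fρ)) |∂P/∂n| = 2.69×10⁻³ / (1.29×10⁻⁴ × 1.13) = 18.5 m/s
Converting: 18.5 m/s × 1.944 = 35.9 knots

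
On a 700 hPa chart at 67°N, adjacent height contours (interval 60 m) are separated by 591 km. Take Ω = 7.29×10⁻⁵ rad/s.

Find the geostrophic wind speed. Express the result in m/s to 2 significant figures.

Coriolis parameter at 67°N:
f = 2Ω sin φ = 2 × 7.29×10⁻⁵ × sin 67° = 1.34×10⁻⁴ s⁻¹
Height gradient: |∂Z/∂n| = 60 m / 591000 m = 1.02×10⁻⁴
On a pressure surface, geostrophic balance gives V_g = (g/f)|∂Z/∂n|:
V_g = 9.81 × 1.02×10⁻⁴ / 1.34×10⁻⁴ = 7.42 m/s

7.4 m/s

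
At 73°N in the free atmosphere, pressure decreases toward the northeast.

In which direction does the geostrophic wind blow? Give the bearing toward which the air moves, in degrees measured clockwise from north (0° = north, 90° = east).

The pressure-gradient force points toward the northeast (bearing 045°).
Geostrophic balance: in the Northern Hemisphere the Coriolis force deflects motion to the right, so the geostrophic wind blows 90° to the right of the pressure-gradient force (low pressure on the left).
Rotating 045° by 90° clockwise gives 135° — the wind blows toward the southeast.

135°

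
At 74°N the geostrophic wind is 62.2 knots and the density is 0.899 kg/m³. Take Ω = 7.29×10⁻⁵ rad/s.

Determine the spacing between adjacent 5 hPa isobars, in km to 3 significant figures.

Coriolis parameter at 74°N:
f = 2Ω sin φ = 2 × 7.29×10⁻⁵ × sin 74° = 1.40×10⁻⁴ s⁻¹
Wind speed in SI: 62.2 knots = 32.0 m/s
Geostrophic balance rearranged: |∂P/∂n| = f ρ V_g
|∂P/∂n| = 1.40×10⁻⁴ × 0.899 × 32.0 = 4.03×10⁻³ Pa/m
Isobar spacing: Δn = ΔP/|∂P/∂n| = 500 Pa / 4.03×10⁻³ Pa/m = 124017 m ≈ 124 km

124 km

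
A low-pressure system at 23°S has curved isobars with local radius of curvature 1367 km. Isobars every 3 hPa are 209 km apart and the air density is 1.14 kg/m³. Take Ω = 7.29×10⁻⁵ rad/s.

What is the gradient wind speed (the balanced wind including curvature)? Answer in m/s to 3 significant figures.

Coriolis parameter at 23°S:
f = 2Ω sin φ = 2 × 7.29×10⁻⁵ × sin 23° = 5.70×10⁻⁵ s⁻¹
Pressure gradient: |∂P/∂n| = 300 Pa / 209000 m = 1.44×10⁻³ Pa/m
Geostrophic speed: V_g = |∂P/∂n|/(fρ) = 1.44×10⁻³/(5.70×10⁻⁵ × 1.14) = 22.1 m/s
Around a low, centrifugal force acts outward with Coriolis, so pressure-gradient force balances both:
(1/ρ)|∂P/∂n| = fV + V²/R  →  V² + fR·V − fR·V_g = 0
With fR = 5.70×10⁻⁵ × 1367×10³ m = 77.9 m/s:
V = [−fR + √((fR)² + 4 fR V_g)]/2 = [−77.9 + √(77.9² + 4×77.9×22.1)]/2 = 18 m/s
Subgeostrophic (V < V_g = 22.1 m/s), as expected around a low.

18.0 m/s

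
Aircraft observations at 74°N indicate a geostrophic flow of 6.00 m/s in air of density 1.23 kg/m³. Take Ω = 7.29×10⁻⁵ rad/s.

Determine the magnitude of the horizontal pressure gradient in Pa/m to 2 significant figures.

1.0×10⁻³ Pa/m

Coriolis parameter at 74°N:
f = 2Ω sin φ = 2 × 7.29×10⁻⁵ × sin 74° = 1.40×10⁻⁴ s⁻¹
Geostrophic balance rearranged: |∂P/∂n| = f ρ V_g
|∂P/∂n| = 1.40×10⁻⁴ × 1.23 × 6.00 = 1.03×10⁻³ Pa/m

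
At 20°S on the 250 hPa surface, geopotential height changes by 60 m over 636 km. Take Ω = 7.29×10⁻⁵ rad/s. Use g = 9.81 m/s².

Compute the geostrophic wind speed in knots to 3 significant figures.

36.1 knots

Coriolis parameter at 20°S:
f = 2Ω sin φ = 2 × 7.29×10⁻⁵ × sin 20° = 4.99×10⁻⁵ s⁻¹
Height gradient: |∂Z/∂n| = 60 m / 636000 m = 9.43×10⁻⁵
On a pressure surface, geostrophic balance gives V_g = (g/f)|∂Z/∂n|:
V_g = 9.81 × 9.43×10⁻⁵ / 4.99×10⁻⁵ = 18.6 m/s
Converting: 18.6 m/s × 1.944 = 36.1 knots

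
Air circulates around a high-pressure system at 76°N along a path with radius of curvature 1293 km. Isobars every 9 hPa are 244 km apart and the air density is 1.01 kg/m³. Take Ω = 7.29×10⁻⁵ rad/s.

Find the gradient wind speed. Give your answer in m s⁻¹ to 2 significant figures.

31 m s⁻¹

Coriolis parameter at 76°N:
f = 2Ω sin φ = 2 × 7.29×10⁻⁵ × sin 76° = 1.41×10⁻⁴ s⁻¹
Pressure gradient: |∂P/∂n| = 900 Pa / 244000 m = 3.69×10⁻³ Pa/m
Geostrophic speed: V_g = |∂P/∂n|/(fρ) = 3.69×10⁻³/(1.41×10⁻⁴ × 1.01) = 25.8 m/s
Around a high, pressure-gradient force acts outward with centrifugal, so Coriolis balances both:
fV = (1/ρ)|∂P/∂n| + V²/R  →  V² − fR·V + fR·V_g = 0
With fR = 1.41×10⁻⁴ × 1293×10³ m = 183 m/s:
V = [fR − √((fR)² − 4 fR V_g)]/2 = [183 − √(183² − 4×183×25.8)]/2 = 31.1 m/s
Supergeostrophic (V > V_g = 25.8 m/s), as expected around a high.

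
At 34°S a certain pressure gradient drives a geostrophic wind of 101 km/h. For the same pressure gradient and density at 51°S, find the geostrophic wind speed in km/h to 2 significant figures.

73 km/h

With the same pressure gradient and density, V_g ∝ 1/f ∝ 1/sin φ.
V₂ = V₁ · sin φ₁ / sin φ₂ = 101 × sin 34° / sin 51°
V₂ = 101 × 0.5592/0.7771 = 73 km/h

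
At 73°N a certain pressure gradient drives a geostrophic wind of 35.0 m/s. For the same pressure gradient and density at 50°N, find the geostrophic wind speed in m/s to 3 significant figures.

43.7 m/s

With the same pressure gradient and density, V_g ∝ 1/f ∝ 1/sin φ.
V₂ = V₁ · sin φ₁ / sin φ₂ = 35.0 × sin 73° / sin 50°
V₂ = 35.0 × 0.9563/0.7660 = 43.7 m/s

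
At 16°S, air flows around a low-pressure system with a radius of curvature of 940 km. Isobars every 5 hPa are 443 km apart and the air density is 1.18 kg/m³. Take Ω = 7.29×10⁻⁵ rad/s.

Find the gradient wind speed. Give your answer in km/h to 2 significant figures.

Coriolis parameter at 16°S:
f = 2Ω sin φ = 2 × 7.29×10⁻⁵ × sin 16° = 4.02×10⁻⁵ s⁻¹
Pressure gradient: |∂P/∂n| = 500 Pa / 443000 m = 1.13×10⁻³ Pa/m
Geostrophic speed: V_g = |∂P/∂n|/(fρ) = 1.13×10⁻³/(4.02×10⁻⁵ × 1.18) = 23.8 m/s
Around a low, centrifugal force acts outward with Coriolis, so pressure-gradient force balances both:
(1/ρ)|∂P/∂n| = fV + V²/R  →  V² + fR·V − fR·V_g = 0
With fR = 4.02×10⁻⁵ × 940×10³ m = 37.8 m/s:
V = [−fR + √((fR)² + 4 fR V_g)]/2 = [−37.8 + √(37.8² + 4×37.8×23.8)]/2 = 16.6 m/s
Subgeostrophic (V < V_g = 23.8 m/s), as expected around a low.
Converting: 16.6 m/s × 3.6 = 60 km/h

60 km/h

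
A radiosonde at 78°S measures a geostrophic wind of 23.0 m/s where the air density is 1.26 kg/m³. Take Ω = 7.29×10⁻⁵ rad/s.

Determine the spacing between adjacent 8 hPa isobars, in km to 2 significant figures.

Coriolis parameter at 78°S:
f = 2Ω sin φ = 2 × 7.29×10⁻⁵ × sin 78° = 1.43×10⁻⁴ s⁻¹
Geostrophic balance rearranged: |∂P/∂n| = f ρ V_g
|∂P/∂n| = 1.43×10⁻⁴ × 1.26 × 23.0 = 4.13×10⁻³ Pa/m
Isobar spacing: Δn = ΔP/|∂P/∂n| = 800 Pa / 4.13×10⁻³ Pa/m = 193566 m ≈ 190 km

190 km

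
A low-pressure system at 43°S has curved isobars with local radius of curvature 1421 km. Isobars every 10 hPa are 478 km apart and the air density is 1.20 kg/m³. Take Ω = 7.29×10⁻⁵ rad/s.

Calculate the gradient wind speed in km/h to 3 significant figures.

56.8 km/h

Coriolis parameter at 43°S:
f = 2Ω sin φ = 2 × 7.29×10⁻⁵ × sin 43° = 9.94×10⁻⁵ s⁻¹
Pressure gradient: |∂P/∂n| = 1000 Pa / 478000 m = 2.09×10⁻³ Pa/m
Geostrophic speed: V_g = |∂P/∂n|/(fρ) = 2.09×10⁻³/(9.94×10⁻⁵ × 1.20) = 17.5 m/s
Around a low, centrifugal force acts outward with Coriolis, so pressure-gradient force balances both:
(1/ρ)|∂P/∂n| = fV + V²/R  →  V² + fR·V − fR·V_g = 0
With fR = 9.94×10⁻⁵ × 1421×10³ m = 141 m/s:
V = [−fR + √((fR)² + 4 fR V_g)]/2 = [−141 + √(141² + 4×141×17.5)]/2 = 15.8 m/s
Subgeostrophic (V < V_g = 17.5 m/s), as expected around a low.
Converting: 15.8 m/s × 3.6 = 56.8 km/h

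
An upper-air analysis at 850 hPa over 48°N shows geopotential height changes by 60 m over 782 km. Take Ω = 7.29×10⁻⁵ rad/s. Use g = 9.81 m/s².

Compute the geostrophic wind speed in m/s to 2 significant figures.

Coriolis parameter at 48°N:
f = 2Ω sin φ = 2 × 7.29×10⁻⁵ × sin 48° = 1.08×10⁻⁴ s⁻¹
Height gradient: |∂Z/∂n| = 60 m / 782000 m = 7.67×10⁻⁵
On a pressure surface, geostrophic balance gives V_g = (g/f)|∂Z/∂n|:
V_g = 9.81 × 7.67×10⁻⁵ / 1.08×10⁻⁴ = 6.95 m/s

6.9 m/s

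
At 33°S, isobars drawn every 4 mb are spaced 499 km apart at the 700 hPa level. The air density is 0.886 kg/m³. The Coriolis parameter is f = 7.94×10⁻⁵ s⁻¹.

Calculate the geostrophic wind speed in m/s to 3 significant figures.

Pressure gradient: |∂P/∂n| = 400 Pa / 499000 m = 8.02×10⁻⁴ Pa/m
Geostrophic balance (pressure-gradient force = Coriolis force):
V_g = (1/(fρ)) |∂P/∂n| = 8.02×10⁻⁴ / (7.94×10⁻⁵ × 0.886) = 11.4 m/s

11.4 m/s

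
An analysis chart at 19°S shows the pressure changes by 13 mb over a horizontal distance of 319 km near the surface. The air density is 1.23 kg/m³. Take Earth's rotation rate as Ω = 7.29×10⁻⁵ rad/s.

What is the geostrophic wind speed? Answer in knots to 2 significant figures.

140 knots

Coriolis parameter at 19°S:
f = 2Ω sin φ = 2 × 7.29×10⁻⁵ × sin 19° = 4.75×10⁻⁵ s⁻¹
Pressure gradient: |∂P/∂n| = 1300 Pa / 319000 m = 4.08×10⁻³ Pa/m
Geostrophic balance (pressure-gradient force = Coriolis force):
V_g = (1/(fρ)) |∂P/∂n| = 4.08×10⁻³ / (4.75×10⁻⁵ × 1.23) = 69.8 m/s
Converting: 69.8 m/s × 1.944 = 140 knots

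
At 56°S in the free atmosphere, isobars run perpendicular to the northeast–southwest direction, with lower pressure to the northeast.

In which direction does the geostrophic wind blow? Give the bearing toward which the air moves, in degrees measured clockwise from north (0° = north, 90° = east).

315°

The pressure-gradient force points toward the northeast (bearing 045°).
Geostrophic balance: in the Southern Hemisphere the Coriolis force deflects motion to the left, so the geostrophic wind blows 90° to the left of the pressure-gradient force (low pressure on the right).
Rotating 045° by 90° counterclockwise gives 315° — the wind blows toward the northwest.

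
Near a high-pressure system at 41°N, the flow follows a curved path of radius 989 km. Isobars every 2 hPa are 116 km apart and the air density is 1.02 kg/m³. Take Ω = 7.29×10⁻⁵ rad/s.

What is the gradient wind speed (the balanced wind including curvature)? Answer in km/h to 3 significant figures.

Coriolis parameter at 41°N:
f = 2Ω sin φ = 2 × 7.29×10⁻⁵ × sin 41° = 9.57×10⁻⁵ s⁻¹
Pressure gradient: |∂P/∂n| = 200 Pa / 116000 m = 1.72×10⁻³ Pa/m
Geostrophic speed: V_g = |∂P/∂n|/(fρ) = 1.72×10⁻³/(9.57×10⁻⁵ × 1.02) = 17.7 m/s
Around a high, pressure-gradient force acts outward with centrifugal, so Coriolis balances both:
fV = (1/ρ)|∂P/∂n| + V²/R  →  V² − fR·V + fR·V_g = 0
With fR = 9.57×10⁻⁵ × 989×10³ m = 94.6 m/s:
V = [fR − √((fR)² − 4 fR V_g)]/2 = [94.6 − √(94.6² − 4×94.6×17.7)]/2 = 23.5 m/s
Supergeostrophic (V > V_g = 17.7 m/s), as expected around a high.
Converting: 23.5 m/s × 3.6 = 84.7 km/h

84.7 km/h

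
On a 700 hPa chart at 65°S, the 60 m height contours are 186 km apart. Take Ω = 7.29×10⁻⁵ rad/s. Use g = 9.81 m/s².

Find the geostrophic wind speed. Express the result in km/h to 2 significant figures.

86 km/h

Coriolis parameter at 65°S:
f = 2Ω sin φ = 2 × 7.29×10⁻⁵ × sin 65° = 1.32×10⁻⁴ s⁻¹
Height gradient: |∂Z/∂n| = 60 m / 186000 m = 3.23×10⁻⁴
On a pressure surface, geostrophic balance gives V_g = (g/f)|∂Z/∂n|:
V_g = 9.81 × 3.23×10⁻⁴ / 1.32×10⁻⁴ = 23.9 m/s
Converting: 23.9 m/s × 3.6 = 86 km/h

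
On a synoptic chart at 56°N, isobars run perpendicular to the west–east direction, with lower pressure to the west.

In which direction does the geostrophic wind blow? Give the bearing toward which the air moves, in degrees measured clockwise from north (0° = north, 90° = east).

The pressure-gradient force points toward the west (bearing 270°).
Geostrophic balance: in the Northern Hemisphere the Coriolis force deflects motion to the right, so the geostrophic wind blows 90° to the right of the pressure-gradient force (low pressure on the left).
Rotating 270° by 90° clockwise gives 000° — the wind blows toward the north.

000°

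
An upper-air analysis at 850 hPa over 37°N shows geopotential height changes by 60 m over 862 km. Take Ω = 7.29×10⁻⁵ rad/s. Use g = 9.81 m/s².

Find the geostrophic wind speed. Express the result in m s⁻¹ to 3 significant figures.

Coriolis parameter at 37°N:
f = 2Ω sin φ = 2 × 7.29×10⁻⁵ × sin 37° = 8.77×10⁻⁵ s⁻¹
Height gradient: |∂Z/∂n| = 60 m / 862000 m = 6.96×10⁻⁵
On a pressure surface, geostrophic balance gives V_g = (g/f)|∂Z/∂n|:
V_g = 9.81 × 6.96×10⁻⁵ / 8.77×10⁻⁵ = 7.78 m/s

7.78 m s⁻¹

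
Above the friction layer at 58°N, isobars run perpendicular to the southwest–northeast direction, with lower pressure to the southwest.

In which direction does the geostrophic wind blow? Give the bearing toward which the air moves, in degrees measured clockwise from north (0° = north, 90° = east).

315°

The pressure-gradient force points toward the southwest (bearing 225°).
Geostrophic balance: in the Northern Hemisphere the Coriolis force deflects motion to the right, so the geostrophic wind blows 90° to the right of the pressure-gradient force (low pressure on the left).
Rotating 225° by 90° clockwise gives 315° — the wind blows toward the northwest.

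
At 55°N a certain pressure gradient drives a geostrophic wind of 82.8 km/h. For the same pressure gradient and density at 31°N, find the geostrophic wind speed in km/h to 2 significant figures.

130 km/h

With the same pressure gradient and density, V_g ∝ 1/f ∝ 1/sin φ.
V₂ = V₁ · sin φ₁ / sin φ₂ = 82.8 × sin 55° / sin 31°
V₂ = 82.8 × 0.8192/0.5150 = 130 km/h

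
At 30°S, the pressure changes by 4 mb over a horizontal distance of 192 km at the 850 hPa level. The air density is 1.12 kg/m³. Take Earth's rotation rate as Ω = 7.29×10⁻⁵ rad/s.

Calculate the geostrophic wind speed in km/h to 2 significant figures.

92 km/h

Coriolis parameter at 30°S:
f = 2Ω sin φ = 2 × 7.29×10⁻⁵ × sin 30° = 7.29×10⁻⁵ s⁻¹
Pressure gradient: |∂P/∂n| = 400 Pa / 192000 m = 2.08×10⁻³ Pa/m
Geostrophic balance (pressure-gradient force = Coriolis force):
V_g = (1/(fρ)) |∂P/∂n| = 2.08×10⁻³ / (7.29×10⁻⁵ × 1.12) = 25.5 m/s
Converting: 25.5 m/s × 3.6 = 92 km/h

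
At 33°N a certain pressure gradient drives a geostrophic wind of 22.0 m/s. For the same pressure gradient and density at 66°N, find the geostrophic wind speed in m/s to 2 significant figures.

With the same pressure gradient and density, V_g ∝ 1/f ∝ 1/sin φ.
V₂ = V₁ · sin φ₁ / sin φ₂ = 22.0 × sin 33° / sin 66°
V₂ = 22.0 × 0.5446/0.9135 = 13 m/s

13 m/s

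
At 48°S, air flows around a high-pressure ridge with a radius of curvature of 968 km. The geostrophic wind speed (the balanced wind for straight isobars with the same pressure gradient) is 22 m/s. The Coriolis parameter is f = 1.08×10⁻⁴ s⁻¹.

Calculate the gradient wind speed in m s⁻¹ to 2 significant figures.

31 m s⁻¹

Around a high, pressure-gradient force acts outward with centrifugal, so Coriolis balances both:
fV = (1/ρ)|∂P/∂n| + V²/R  →  V² − fR·V + fR·V_g = 0
With fR = 1.08×10⁻⁴ × 968×10³ m = 105 m/s:
V = [fR − √((fR)² − 4 fR V_g)]/2 = [105 − √(105² − 4×105×22)]/2 = 31.5 m/s
Supergeostrophic (V > V_g = 22 m/s), as expected around a high.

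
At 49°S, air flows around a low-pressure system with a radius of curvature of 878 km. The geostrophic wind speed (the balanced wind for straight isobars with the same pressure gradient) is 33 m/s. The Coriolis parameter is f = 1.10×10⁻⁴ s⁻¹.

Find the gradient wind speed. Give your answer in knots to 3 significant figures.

50.5 knots

Around a low, centrifugal force acts outward with Coriolis, so pressure-gradient force balances both:
(1/ρ)|∂P/∂n| = fV + V²/R  →  V² + fR·V − fR·V_g = 0
With fR = 1.10×10⁻⁴ × 878×10³ m = 96.6 m/s:
V = [−fR + √((fR)² + 4 fR V_g)]/2 = [−96.6 + √(96.6² + 4×96.6×33)]/2 = 26 m/s
Subgeostrophic (V < V_g = 33 m/s), as expected around a low.
Converting: 26 m/s × 1.944 = 50.5 knots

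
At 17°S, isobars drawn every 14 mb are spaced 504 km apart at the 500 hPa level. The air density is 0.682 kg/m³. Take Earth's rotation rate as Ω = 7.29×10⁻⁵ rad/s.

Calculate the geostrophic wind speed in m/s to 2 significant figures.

96 m/s

Coriolis parameter at 17°S:
f = 2Ω sin φ = 2 × 7.29×10⁻⁵ × sin 17° = 4.26×10⁻⁵ s⁻¹
Pressure gradient: |∂P/∂n| = 1400 Pa / 504000 m = 2.78×10⁻³ Pa/m
Geostrophic balance (pressure-gradient force = Coriolis force):
V_g = (1/(fρ)) |∂P/∂n| = 2.78×10⁻³ / (4.26×10⁻⁵ × 0.682) = 95.5 m/s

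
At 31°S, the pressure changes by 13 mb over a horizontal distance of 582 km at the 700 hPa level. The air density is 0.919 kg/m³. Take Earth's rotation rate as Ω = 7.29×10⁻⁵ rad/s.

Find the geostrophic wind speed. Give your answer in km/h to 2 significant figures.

Coriolis parameter at 31°S:
f = 2Ω sin φ = 2 × 7.29×10⁻⁵ × sin 31° = 7.51×10⁻⁵ s⁻¹
Pressure gradient: |∂P/∂n| = 1300 Pa / 582000 m = 2.23×10⁻³ Pa/m
Geostrophic balance (pressure-gradient force = Coriolis force):
V_g = (1/(fρ)) |∂P/∂n| = 2.23×10⁻³ / (7.51×10⁻⁵ × 0.919) = 32.4 m/s
Converting: 32.4 m/s × 3.6 = 120 km/h

120 km/h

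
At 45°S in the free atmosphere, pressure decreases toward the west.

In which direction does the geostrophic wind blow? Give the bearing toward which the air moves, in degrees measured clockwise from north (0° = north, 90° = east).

180°

The pressure-gradient force points toward the west (bearing 270°).
Geostrophic balance: in the Southern Hemisphere the Coriolis force deflects motion to the left, so the geostrophic wind blows 90° to the left of the pressure-gradient force (low pressure on the right).
Rotating 270° by 90° counterclockwise gives 180° — the wind blows toward the south.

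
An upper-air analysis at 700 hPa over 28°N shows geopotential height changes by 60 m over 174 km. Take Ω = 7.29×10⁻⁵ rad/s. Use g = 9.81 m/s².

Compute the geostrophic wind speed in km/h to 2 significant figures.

180 km/h

Coriolis parameter at 28°N:
f = 2Ω sin φ = 2 × 7.29×10⁻⁵ × sin 28° = 6.84×10⁻⁵ s⁻¹
Height gradient: |∂Z/∂n| = 60 m / 174000 m = 3.45×10⁻⁴
On a pressure surface, geostrophic balance gives V_g = (g/f)|∂Z/∂n|:
V_g = 9.81 × 3.45×10⁻⁴ / 6.84×10⁻⁵ = 49.4 m/s
Converting: 49.4 m/s × 3.6 = 180 km/h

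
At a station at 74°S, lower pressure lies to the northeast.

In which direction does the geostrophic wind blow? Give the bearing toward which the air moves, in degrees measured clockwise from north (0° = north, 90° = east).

The pressure-gradient force points toward the northeast (bearing 045°).
Geostrophic balance: in the Southern Hemisphere the Coriolis force deflects motion to the left, so the geostrophic wind blows 90° to the left of the pressure-gradient force (low pressure on the right).
Rotating 045° by 90° counterclockwise gives 315° — the wind blows toward the northwest.

315°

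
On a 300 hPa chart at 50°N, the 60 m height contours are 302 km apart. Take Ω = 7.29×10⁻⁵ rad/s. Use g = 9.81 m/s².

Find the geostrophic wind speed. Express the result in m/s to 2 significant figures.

Coriolis parameter at 50°N:
f = 2Ω sin φ = 2 × 7.29×10⁻⁵ × sin 50° = 1.12×10⁻⁴ s⁻¹
Height gradient: |∂Z/∂n| = 60 m / 302000 m = 1.99×10⁻⁴
On a pressure surface, geostrophic balance gives V_g = (g/f)|∂Z/∂n|:
V_g = 9.81 × 1.99×10⁻⁴ / 1.12×10⁻⁴ = 17.5 m/s

17 m/s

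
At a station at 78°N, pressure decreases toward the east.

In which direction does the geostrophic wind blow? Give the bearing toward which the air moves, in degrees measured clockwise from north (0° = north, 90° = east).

180°

The pressure-gradient force points toward the east (bearing 090°).
Geostrophic balance: in the Northern Hemisphere the Coriolis force deflects motion to the right, so the geostrophic wind blows 90° to the right of the pressure-gradient force (low pressure on the left).
Rotating 090° by 90° clockwise gives 180° — the wind blows toward the south.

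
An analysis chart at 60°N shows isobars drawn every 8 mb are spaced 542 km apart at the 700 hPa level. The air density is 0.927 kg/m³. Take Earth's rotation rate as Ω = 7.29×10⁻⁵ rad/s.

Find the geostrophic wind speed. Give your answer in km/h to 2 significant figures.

45 km/h

Coriolis parameter at 60°N:
f = 2Ω sin φ = 2 × 7.29×10⁻⁵ × sin 60° = 1.26×10⁻⁴ s⁻¹
Pressure gradient: |∂P/∂n| = 800 Pa / 542000 m = 1.48×10⁻³ Pa/m
Geostrophic balance (pressure-gradient force = Coriolis force):
V_g = (1/(fρ)) |∂P/∂n| = 1.48×10⁻³ / (1.26×10⁻⁴ × 0.927) = 12.6 m/s
Converting: 12.6 m/s × 3.6 = 45 km/h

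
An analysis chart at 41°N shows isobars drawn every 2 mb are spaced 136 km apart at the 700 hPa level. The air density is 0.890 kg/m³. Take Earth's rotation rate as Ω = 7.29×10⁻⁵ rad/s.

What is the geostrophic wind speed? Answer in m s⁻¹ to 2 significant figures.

17 m s⁻¹

Coriolis parameter at 41°N:
f = 2Ω sin φ = 2 × 7.29×10⁻⁵ × sin 41° = 9.57×10⁻⁵ s⁻¹
Pressure gradient: |∂P/∂n| = 200 Pa / 136000 m = 1.47×10⁻³ Pa/m
Geostrophic balance (pressure-gradient force = Coriolis force):
V_g = (1/(fρ)) |∂P/∂n| = 1.47×10⁻³ / (9.57×10⁻⁵ × 0.890) = 17.3 m/s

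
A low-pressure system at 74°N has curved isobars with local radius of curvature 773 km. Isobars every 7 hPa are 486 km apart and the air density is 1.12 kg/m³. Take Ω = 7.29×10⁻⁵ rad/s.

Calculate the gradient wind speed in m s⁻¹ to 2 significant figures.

Coriolis parameter at 74°N:
f = 2Ω sin φ = 2 × 7.29×10⁻⁵ × sin 74° = 1.40×10⁻⁴ s⁻¹
Pressure gradient: |∂P/∂n| = 700 Pa / 486000 m = 1.44×10⁻³ Pa/m
Geostrophic speed: V_g = |∂P/∂n|/(fρ) = 1.44×10⁻³/(1.40×10⁻⁴ × 1.12) = 9.18 m/s
Around a low, centrifugal force acts outward with Coriolis, so pressure-gradient force balances both:
(1/ρ)|∂P/∂n| = fV + V²/R  →  V² + fR·V − fR·V_g = 0
With fR = 1.40×10⁻⁴ × 773×10³ m = 108 m/s:
V = [−fR + √((fR)² + 4 fR V_g)]/2 = [−108 + √(108² + 4×108×9.18)]/2 = 8.51 m/s
Subgeostrophic (V < V_g = 9.18 m/s), as expected around a low.

8.5 m s⁻¹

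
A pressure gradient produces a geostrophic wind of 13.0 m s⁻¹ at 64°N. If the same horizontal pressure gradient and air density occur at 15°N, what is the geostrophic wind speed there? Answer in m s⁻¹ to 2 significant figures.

45 m s⁻¹

With the same pressure gradient and density, V_g ∝ 1/f ∝ 1/sin φ.
V₂ = V₁ · sin φ₁ / sin φ₂ = 13.0 × sin 64° / sin 15°
V₂ = 13.0 × 0.8988/0.2588 = 45 m s⁻¹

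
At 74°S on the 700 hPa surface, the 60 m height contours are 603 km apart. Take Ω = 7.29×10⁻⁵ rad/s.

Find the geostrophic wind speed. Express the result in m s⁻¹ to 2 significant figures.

Coriolis parameter at 74°S:
f = 2Ω sin φ = 2 × 7.29×10⁻⁵ × sin 74° = 1.40×10⁻⁴ s⁻¹
Height gradient: |∂Z/∂n| = 60 m / 603000 m = 9.95×10⁻⁵
On a pressure surface, geostrophic balance gives V_g = (g/f)|∂Z/∂n|:
V_g = 9.81 × 9.95×10⁻⁵ / 1.40×10⁻⁴ = 6.96 m/s

7.0 m s⁻¹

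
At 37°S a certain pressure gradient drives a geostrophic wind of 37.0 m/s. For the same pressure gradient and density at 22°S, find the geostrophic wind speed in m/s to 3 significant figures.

59.4 m/s

With the same pressure gradient and density, V_g ∝ 1/f ∝ 1/sin φ.
V₂ = V₁ · sin φ₁ / sin φ₂ = 37.0 × sin 37° / sin 22°
V₂ = 37.0 × 0.6018/0.3746 = 59.4 m/s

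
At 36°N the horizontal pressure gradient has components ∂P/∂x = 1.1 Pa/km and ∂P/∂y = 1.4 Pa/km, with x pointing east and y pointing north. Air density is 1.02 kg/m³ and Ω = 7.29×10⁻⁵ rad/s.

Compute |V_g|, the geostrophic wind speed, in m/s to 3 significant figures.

20.4 m/s

Coriolis parameter at 36°N:
f = 2Ω sin φ = 2 × 7.29×10⁻⁵ × sin 36° = 8.57×10⁻⁵ s⁻¹
Component geostrophic relations (x east, y north):
u_g = −(1/(fρ)) ∂P/∂y,  v_g = (1/(fρ)) ∂P/∂x
u_g = −(1.4×10⁻³)/(8.57×10⁻⁵ × 1.02) = −16.0 m/s;  v_g = (1.1×10⁻³)/(8.57×10⁻⁵ × 1.02) = 12.6 m/s
|V_g| = √(u_g² + v_g²) = 20.4 m/s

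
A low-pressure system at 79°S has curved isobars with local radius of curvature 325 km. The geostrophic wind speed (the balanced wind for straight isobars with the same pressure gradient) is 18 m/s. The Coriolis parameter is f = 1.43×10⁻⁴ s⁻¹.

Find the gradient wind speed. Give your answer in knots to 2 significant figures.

27 knots

Around a low, centrifugal force acts outward with Coriolis, so pressure-gradient force balances both:
(1/ρ)|∂P/∂n| = fV + V²/R  →  V² + fR·V − fR·V_g = 0
With fR = 1.43×10⁻⁴ × 325×10³ m = 46.5 m/s:
V = [−fR + √((fR)² + 4 fR V_g)]/2 = [−46.5 + √(46.5² + 4×46.5×18)]/2 = 13.9 m/s
Subgeostrophic (V < V_g = 18 m/s), as expected around a low.
Converting: 13.9 m/s × 1.944 = 27 knots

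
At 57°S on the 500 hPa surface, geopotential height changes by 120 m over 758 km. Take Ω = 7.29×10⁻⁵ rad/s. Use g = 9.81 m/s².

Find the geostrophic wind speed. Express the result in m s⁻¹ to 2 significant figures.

Coriolis parameter at 57°S:
f = 2Ω sin φ = 2 × 7.29×10⁻⁵ × sin 57° = 1.22×10⁻⁴ s⁻¹
Height gradient: |∂Z/∂n| = 120 m / 758000 m = 1.58×10⁻⁴
On a pressure surface, geostrophic balance gives V_g = (g/f)|∂Z/∂n|:
V_g = 9.81 × 1.58×10⁻⁴ / 1.22×10⁻⁴ = 12.7 m/s

13 m s⁻¹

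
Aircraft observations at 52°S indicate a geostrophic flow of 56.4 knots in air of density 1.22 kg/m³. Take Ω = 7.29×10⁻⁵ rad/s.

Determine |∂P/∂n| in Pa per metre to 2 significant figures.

Coriolis parameter at 52°S:
f = 2Ω sin φ = 2 × 7.29×10⁻⁵ × sin 52° = 1.15×10⁻⁴ s⁻¹
Wind speed in SI: 56.4 knots = 29.0 m/s
Geostrophic balance rearranged: |∂P/∂n| = f ρ V_g
|∂P/∂n| = 1.15×10⁻⁴ × 1.22 × 29.0 = 4.07×10⁻³ Pa/m

4.1×10⁻³ Pa/m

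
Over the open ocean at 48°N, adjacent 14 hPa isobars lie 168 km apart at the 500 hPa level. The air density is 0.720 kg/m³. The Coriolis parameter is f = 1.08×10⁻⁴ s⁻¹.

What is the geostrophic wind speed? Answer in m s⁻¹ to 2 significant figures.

110 m s⁻¹

Pressure gradient: |∂P/∂n| = 1400 Pa / 168000 m = 8.33×10⁻³ Pa/m
Geostrophic balance (pressure-gradient force = Coriolis force):
V_g = (1/(fρ)) |∂P/∂n| = 8.33×10⁻³ / (1.08×10⁻⁴ × 0.720) = 107 m/s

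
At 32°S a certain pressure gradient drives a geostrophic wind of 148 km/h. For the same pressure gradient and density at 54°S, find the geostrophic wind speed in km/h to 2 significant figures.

97 km/h

With the same pressure gradient and density, V_g ∝ 1/f ∝ 1/sin φ.
V₂ = V₁ · sin φ₁ / sin φ₂ = 148 × sin 32° / sin 54°
V₂ = 148 × 0.5299/0.8090 = 97 km/h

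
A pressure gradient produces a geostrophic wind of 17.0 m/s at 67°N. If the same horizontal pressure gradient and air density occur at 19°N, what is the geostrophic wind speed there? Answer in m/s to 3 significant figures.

48.1 m/s

With the same pressure gradient and density, V_g ∝ 1/f ∝ 1/sin φ.
V₂ = V₁ · sin φ₁ / sin φ₂ = 17.0 × sin 67° / sin 19°
V₂ = 17.0 × 0.9205/0.3256 = 48.1 m/s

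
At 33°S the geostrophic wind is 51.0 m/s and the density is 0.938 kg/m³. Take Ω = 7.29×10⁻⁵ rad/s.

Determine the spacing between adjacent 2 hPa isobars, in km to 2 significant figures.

Coriolis parameter at 33°S:
f = 2Ω sin φ = 2 × 7.29×10⁻⁵ × sin 33° = 7.94×10⁻⁵ s⁻¹
Geostrophic balance rearranged: |∂P/∂n| = f ρ V_g
|∂P/∂n| = 7.94×10⁻⁵ × 0.938 × 51.0 = 3.80×10⁻³ Pa/m
Isobar spacing: Δn = ΔP/|∂P/∂n| = 200 Pa / 3.80×10⁻³ Pa/m = 52649 m ≈ 53 km

53 km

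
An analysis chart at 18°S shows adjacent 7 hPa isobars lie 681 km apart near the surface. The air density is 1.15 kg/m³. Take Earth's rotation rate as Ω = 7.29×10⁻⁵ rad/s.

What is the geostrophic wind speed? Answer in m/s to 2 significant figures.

Coriolis parameter at 18°S:
f = 2Ω sin φ = 2 × 7.29×10⁻⁵ × sin 18° = 4.51×10⁻⁵ s⁻¹
Pressure gradient: |∂P/∂n| = 700 Pa / 681000 m = 1.03×10⁻³ Pa/m
Geostrophic balance (pressure-gradient force = Coriolis force):
V_g = (1/(fρ)) |∂P/∂n| = 1.03×10⁻³ / (4.51×10⁻⁵ × 1.15) = 19.8 m/s

20 m/s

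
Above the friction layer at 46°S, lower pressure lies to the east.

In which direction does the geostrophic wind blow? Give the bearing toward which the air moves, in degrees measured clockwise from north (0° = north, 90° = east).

000°

The pressure-gradient force points toward the east (bearing 090°).
Geostrophic balance: in the Southern Hemisphere the Coriolis force deflects motion to the left, so the geostrophic wind blows 90° to the left of the pressure-gradient force (low pressure on the right).
Rotating 090° by 90° counterclockwise gives 000° — the wind blows toward the north.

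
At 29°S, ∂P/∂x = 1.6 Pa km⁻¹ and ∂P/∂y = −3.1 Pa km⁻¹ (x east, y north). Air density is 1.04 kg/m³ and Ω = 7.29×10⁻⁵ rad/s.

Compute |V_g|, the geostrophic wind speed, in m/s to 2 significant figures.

Coriolis parameter at 29°S:
f = 2Ω sin φ = 2 × 7.29×10⁻⁵ × sin 29° = 7.07×10⁻⁵ s⁻¹
In the Southern Hemisphere f is negative: f = −7.07×10⁻⁵ s⁻¹.
Component geostrophic relations (x east, y north):
u_g = −(1/(fρ)) ∂P/∂y,  v_g = (1/(fρ)) ∂P/∂x
u_g = −(−3.1×10⁻³)/(−7.07×10⁻⁵ × 1.04) = −42.2 m/s;  v_g = (1.6×10⁻³)/(−7.07×10⁻⁵ × 1.04) = −21.8 m/s
|V_g| = √(u_g² + v_g²) = 47.5 m/s

47 m/s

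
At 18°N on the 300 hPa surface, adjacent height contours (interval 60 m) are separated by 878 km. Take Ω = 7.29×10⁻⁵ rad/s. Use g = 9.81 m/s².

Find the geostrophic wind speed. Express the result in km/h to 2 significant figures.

54 km/h

Coriolis parameter at 18°N:
f = 2Ω sin φ = 2 × 7.29×10⁻⁵ × sin 18° = 4.51×10⁻⁵ s⁻¹
Height gradient: |∂Z/∂n| = 60 m / 878000 m = 6.83×10⁻⁵
On a pressure surface, geostrophic balance gives V_g = (g/f)|∂Z/∂n|:
V_g = 9.81 × 6.83×10⁻⁵ / 4.51×10⁻⁵ = 14.9 m/s
Converting: 14.9 m/s × 3.6 = 54 km/h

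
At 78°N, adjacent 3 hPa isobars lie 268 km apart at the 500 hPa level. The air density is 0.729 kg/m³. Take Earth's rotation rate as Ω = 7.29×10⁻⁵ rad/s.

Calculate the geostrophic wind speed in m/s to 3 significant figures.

10.8 m/s

Coriolis parameter at 78°N:
f = 2Ω sin φ = 2 × 7.29×10⁻⁵ × sin 78° = 1.43×10⁻⁴ s⁻¹
Pressure gradient: |∂P/∂n| = 300 Pa / 268000 m = 1.12×10⁻³ Pa/m
Geostrophic balance (pressure-gradient force = Coriolis force):
V_g = (1/(fρ)) |∂P/∂n| = 1.12×10⁻³ / (1.43×10⁻⁴ × 0.729) = 10.8 m/s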